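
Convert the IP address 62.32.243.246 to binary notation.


62 = 00111110
32 = 00100000
243 = 11110011
246 = 11110110
Binary: 00111110.00100000.11110011.11110110


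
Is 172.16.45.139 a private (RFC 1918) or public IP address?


RFC 1918 private ranges:
  10.0.0.0/8 (10.0.0.0 - 10.255.255.255)
  172.16.0.0/12 (172.16.0.0 - 172.31.255.255)
  192.168.0.0/16 (192.168.0.0 - 192.168.255.255)
Private (in 172.16.0.0/12)


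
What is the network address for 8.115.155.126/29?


IP:   00001000.01110011.10011011.01111110
Mask: 11111111.11111111.11111111.11111000
AND operation:
Net:  00001000.01110011.10011011.01111000
Network: 8.115.155.120/29


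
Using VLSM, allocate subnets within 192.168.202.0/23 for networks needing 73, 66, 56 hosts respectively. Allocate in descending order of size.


73 hosts -> /25 (126 usable): 192.168.202.0/25
66 hosts -> /25 (126 usable): 192.168.202.128/25
56 hosts -> /26 (62 usable): 192.168.203.0/26
Allocation: 192.168.202.0/25 (73 hosts, 126 usable); 192.168.202.128/25 (66 hosts, 126 usable); 192.168.203.0/26 (56 hosts, 62 usable)


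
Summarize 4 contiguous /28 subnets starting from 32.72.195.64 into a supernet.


Original prefix: /28
Number of subnets: 4 = 2^2
New prefix = 28 - 2 = 26
Supernet: 32.72.195.64/26


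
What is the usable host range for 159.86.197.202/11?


Network: 159.64.0.0
Broadcast: 159.95.255.255
First usable = network + 1
Last usable = broadcast - 1
Range: 159.64.0.1 to 159.95.255.254


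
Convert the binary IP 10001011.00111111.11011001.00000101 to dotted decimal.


10001011 = 139
00111111 = 63
11011001 = 217
00000101 = 5
IP: 139.63.217.5


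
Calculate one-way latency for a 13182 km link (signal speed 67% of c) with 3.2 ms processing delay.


Speed = 0.67 * 3e5 km/s = 201000 km/s
Propagation delay = 13182 / 201000 = 0.0656 s = 65.5821 ms
Processing delay = 3.2 ms
Total one-way latency = 68.7821 ms


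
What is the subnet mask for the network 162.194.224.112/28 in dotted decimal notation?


/28 means 28 network bits, 4 host bits
Binary: 11111111111111111111111111110000
Mask: 255.255.255.240


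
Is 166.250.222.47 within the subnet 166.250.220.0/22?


Subnet network: 166.250.220.0
Test IP AND mask: 166.250.220.0
Yes, 166.250.222.47 is in 166.250.220.0/22


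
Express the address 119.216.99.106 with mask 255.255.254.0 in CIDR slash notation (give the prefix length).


Binary: 11111111.11111111.11111110.00000000
Count leading 1s
Prefix: /23


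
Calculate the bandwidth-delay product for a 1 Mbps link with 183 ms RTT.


BDP = bandwidth * RTT
= 1 Mbps * 183 ms
= 1 * 1e6 * 183 / 1000 bits
= 183000 bits
= 22875 bytes
= 22.3389 KB
BDP = 183000 bits (22875 bytes)


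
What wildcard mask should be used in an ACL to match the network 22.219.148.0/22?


Subnet mask: 255.255.252.0
Wildcard = 255.255.255.255 - subnet mask
255 - 255 = 0
255 - 255 = 0
255 - 252 = 3
255 - 0 = 255
Wildcard: 0.0.3.255


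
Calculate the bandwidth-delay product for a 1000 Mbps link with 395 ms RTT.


BDP = bandwidth * RTT
= 1000 Mbps * 395 ms
= 1000 * 1e6 * 395 / 1000 bits
= 395000000 bits
= 49375000 bytes
= 48217.7734 KB
BDP = 395000000 bits (49375000 bytes)


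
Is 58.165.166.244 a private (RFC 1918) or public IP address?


RFC 1918 private ranges:
  10.0.0.0/8 (10.0.0.0 - 10.255.255.255)
  172.16.0.0/12 (172.16.0.0 - 172.31.255.255)
  192.168.0.0/16 (192.168.0.0 - 192.168.255.255)
Public (not in any RFC 1918 range)


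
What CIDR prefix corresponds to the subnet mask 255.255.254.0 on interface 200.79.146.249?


Binary: 11111111.11111111.11111110.00000000
Count leading 1s
Prefix: /23


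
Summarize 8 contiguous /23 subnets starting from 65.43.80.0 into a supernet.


Original prefix: /23
Number of subnets: 8 = 2^3
New prefix = 23 - 3 = 20
Supernet: 65.43.80.0/20


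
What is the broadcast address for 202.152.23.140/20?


Network: 202.152.16.0/20
Host bits = 12
Set all host bits to 1:
Broadcast: 202.152.31.255


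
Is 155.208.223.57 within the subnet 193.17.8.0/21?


Subnet network: 193.17.8.0
Test IP AND mask: 155.208.216.0
No, 155.208.223.57 is not in 193.17.8.0/21


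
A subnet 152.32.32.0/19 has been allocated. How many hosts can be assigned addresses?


Host bits = 32 - 19 = 13
Total addresses = 2^13 = 8192
Usable = total - 2 (network and broadcast)
Usable hosts: 8190


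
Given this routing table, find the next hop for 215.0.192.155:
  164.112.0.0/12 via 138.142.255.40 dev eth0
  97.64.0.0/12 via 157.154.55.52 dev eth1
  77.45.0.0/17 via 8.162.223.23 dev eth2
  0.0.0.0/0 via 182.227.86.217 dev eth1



Longest prefix match for 215.0.192.155:
  /12 164.112.0.0: no
  /12 97.64.0.0: no
  /17 77.45.0.0: no
  /0 0.0.0.0: MATCH
Selected: next-hop 182.227.86.217 via eth1 (matched /0)


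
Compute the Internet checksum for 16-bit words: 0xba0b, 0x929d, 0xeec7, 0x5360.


Sum all words (with carry folding):
+ 0xba0b = 0xba0b
+ 0x929d = 0x4ca9
+ 0xeec7 = 0x3b71
+ 0x5360 = 0x8ed1
One's complement: ~0x8ed1
Checksum = 0x712e


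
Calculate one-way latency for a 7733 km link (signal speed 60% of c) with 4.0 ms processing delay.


Speed = 0.6 * 3e5 km/s = 180000 km/s
Propagation delay = 7733 / 180000 = 0.043 s = 42.9611 ms
Processing delay = 4.0 ms
Total one-way latency = 46.9611 ms


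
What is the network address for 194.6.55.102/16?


IP:   11000010.00000110.00110111.01100110
Mask: 11111111.11111111.00000000.00000000
AND operation:
Net:  11000010.00000110.00000000.00000000
Network: 194.6.0.0/16


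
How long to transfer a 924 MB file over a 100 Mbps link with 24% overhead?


Effective throughput = 100 * (1 - 24/100) = 76 Mbps
File size in Mb = 924 * 8 = 7392 Mb
Time = 7392 / 76
Time = 97.2632 seconds


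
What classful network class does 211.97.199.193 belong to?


First octet: 211
Binary: 11010011
110xxxxx -> Class C (192-223)
Class C, default mask 255.255.255.0 (/24)


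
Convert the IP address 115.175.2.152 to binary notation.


115 = 01110011
175 = 10101111
2 = 00000010
152 = 10011000
Binary: 01110011.10101111.00000010.10011000


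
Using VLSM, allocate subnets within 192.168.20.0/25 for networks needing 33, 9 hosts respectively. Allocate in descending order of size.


33 hosts -> /26 (62 usable): 192.168.20.0/26
9 hosts -> /28 (14 usable): 192.168.20.64/28
Allocation: 192.168.20.0/26 (33 hosts, 62 usable); 192.168.20.64/28 (9 hosts, 14 usable)


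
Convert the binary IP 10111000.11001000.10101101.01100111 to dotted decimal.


10111000 = 184
11001000 = 200
10101101 = 173
01100111 = 103
IP: 184.200.173.103


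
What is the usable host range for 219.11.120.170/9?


Network: 219.0.0.0
Broadcast: 219.127.255.255
First usable = network + 1
Last usable = broadcast - 1
Range: 219.0.0.1 to 219.127.255.254


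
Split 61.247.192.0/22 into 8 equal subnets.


New prefix = 22 + 3 = 25
Each subnet has 128 addresses
  61.247.192.0/25
  61.247.192.128/25
  61.247.193.0/25
  61.247.193.128/25
  61.247.194.0/25
  61.247.194.128/25
  61.247.195.0/25
  61.247.195.128/25
Subnets: 61.247.192.0/25, 61.247.192.128/25, 61.247.193.0/25, 61.247.193.128/25, 61.247.194.0/25, 61.247.194.128/25, 61.247.195.0/25, 61.247.195.128/25


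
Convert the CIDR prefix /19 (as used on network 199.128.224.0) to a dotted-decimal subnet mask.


/19 means 19 network bits, 13 host bits
Binary: 11111111111111111110000000000000
Mask: 255.255.224.0


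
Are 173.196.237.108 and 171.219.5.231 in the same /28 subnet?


Mask: 255.255.255.240
173.196.237.108 AND mask = 173.196.237.96
171.219.5.231 AND mask = 171.219.5.224
No, different subnets (173.196.237.96 vs 171.219.5.224)


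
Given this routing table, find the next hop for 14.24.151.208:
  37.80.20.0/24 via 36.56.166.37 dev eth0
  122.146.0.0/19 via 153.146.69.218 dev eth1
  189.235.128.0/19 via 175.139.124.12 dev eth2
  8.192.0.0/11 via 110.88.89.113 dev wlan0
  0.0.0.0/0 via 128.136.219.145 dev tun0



Longest prefix match for 14.24.151.208:
  /24 37.80.20.0: no
  /19 122.146.0.0: no
  /19 189.235.128.0: no
  /11 8.192.0.0: no
  /0 0.0.0.0: MATCH
Selected: next-hop 128.136.219.145 via tun0 (matched /0)


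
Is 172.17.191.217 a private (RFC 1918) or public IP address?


RFC 1918 private ranges:
  10.0.0.0/8 (10.0.0.0 - 10.255.255.255)
  172.16.0.0/12 (172.16.0.0 - 172.31.255.255)
  192.168.0.0/16 (192.168.0.0 - 192.168.255.255)
Private (in 172.16.0.0/12)


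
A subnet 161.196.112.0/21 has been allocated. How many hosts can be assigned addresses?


Host bits = 32 - 21 = 11
Total addresses = 2^11 = 2048
Usable = total - 2 (network and broadcast)
Usable hosts: 2046


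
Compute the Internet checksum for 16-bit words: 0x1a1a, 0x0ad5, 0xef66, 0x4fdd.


Sum all words (with carry folding):
+ 0x1a1a = 0x1a1a
+ 0x0ad5 = 0x24ef
+ 0xef66 = 0x1456
+ 0x4fdd = 0x6433
One's complement: ~0x6433
Checksum = 0x9bcc


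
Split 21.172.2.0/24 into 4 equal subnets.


New prefix = 24 + 2 = 26
Each subnet has 64 addresses
  21.172.2.0/26
  21.172.2.64/26
  21.172.2.128/26
  21.172.2.192/26
Subnets: 21.172.2.0/26, 21.172.2.64/26, 21.172.2.128/26, 21.172.2.192/26


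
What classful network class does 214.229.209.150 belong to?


First octet: 214
Binary: 11010110
110xxxxx -> Class C (192-223)
Class C, default mask 255.255.255.0 (/24)


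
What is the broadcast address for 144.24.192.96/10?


Network: 144.0.0.0/10
Host bits = 22
Set all host bits to 1:
Broadcast: 144.63.255.255


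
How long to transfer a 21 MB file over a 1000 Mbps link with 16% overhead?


Effective throughput = 1000 * (1 - 16/100) = 840 Mbps
File size in Mb = 21 * 8 = 168 Mb
Time = 168 / 840
Time = 0.2 seconds


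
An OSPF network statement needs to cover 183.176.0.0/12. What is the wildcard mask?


Subnet mask: 255.240.0.0
Wildcard = 255.255.255.255 - subnet mask
255 - 255 = 0
255 - 240 = 15
255 - 0 = 255
255 - 0 = 255
Wildcard: 0.15.255.255


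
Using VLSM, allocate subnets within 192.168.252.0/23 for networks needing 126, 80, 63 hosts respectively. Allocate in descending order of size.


126 hosts -> /25 (126 usable): 192.168.252.0/25
80 hosts -> /25 (126 usable): 192.168.252.128/25
63 hosts -> /25 (126 usable): 192.168.253.0/25
Allocation: 192.168.252.0/25 (126 hosts, 126 usable); 192.168.252.128/25 (80 hosts, 126 usable); 192.168.253.0/25 (63 hosts, 126 usable)


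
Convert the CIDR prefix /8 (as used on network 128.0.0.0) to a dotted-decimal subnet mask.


/8 means 8 network bits, 24 host bits
Binary: 11111111000000000000000000000000
Mask: 255.0.0.0


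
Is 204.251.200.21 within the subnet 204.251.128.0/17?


Subnet network: 204.251.128.0
Test IP AND mask: 204.251.128.0
Yes, 204.251.200.21 is in 204.251.128.0/17


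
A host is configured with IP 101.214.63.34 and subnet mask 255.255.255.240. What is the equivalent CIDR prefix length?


Binary: 11111111.11111111.11111111.11110000
Count leading 1s
Prefix: /28


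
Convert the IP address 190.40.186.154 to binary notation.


190 = 10111110
40 = 00101000
186 = 10111010
154 = 10011010
Binary: 10111110.00101000.10111010.10011010


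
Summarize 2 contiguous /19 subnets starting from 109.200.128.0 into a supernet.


Original prefix: /19
Number of subnets: 2 = 2^1
New prefix = 19 - 1 = 18
Supernet: 109.200.128.0/18


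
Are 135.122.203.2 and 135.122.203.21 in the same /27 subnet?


Mask: 255.255.255.224
135.122.203.2 AND mask = 135.122.203.0
135.122.203.21 AND mask = 135.122.203.0
Yes, same subnet (135.122.203.0)


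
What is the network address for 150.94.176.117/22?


IP:   10010110.01011110.10110000.01110101
Mask: 11111111.11111111.11111100.00000000
AND operation:
Net:  10010110.01011110.10110000.00000000
Network: 150.94.176.0/22


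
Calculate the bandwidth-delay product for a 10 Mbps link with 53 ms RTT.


BDP = bandwidth * RTT
= 10 Mbps * 53 ms
= 10 * 1e6 * 53 / 1000 bits
= 530000 bits
= 66250 bytes
= 64.6973 KB
BDP = 530000 bits (66250 bytes)


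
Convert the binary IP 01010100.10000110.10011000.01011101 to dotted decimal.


01010100 = 84
10000110 = 134
10011000 = 152
01011101 = 93
IP: 84.134.152.93


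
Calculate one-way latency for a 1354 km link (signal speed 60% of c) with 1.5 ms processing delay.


Speed = 0.6 * 3e5 km/s = 180000 km/s
Propagation delay = 1354 / 180000 = 0.0075 s = 7.5222 ms
Processing delay = 1.5 ms
Total one-way latency = 9.0222 ms


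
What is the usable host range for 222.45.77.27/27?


Network: 222.45.77.0
Broadcast: 222.45.77.31
First usable = network + 1
Last usable = broadcast - 1
Range: 222.45.77.1 to 222.45.77.30


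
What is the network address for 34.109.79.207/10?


IP:   00100010.01101101.01001111.11001111
Mask: 11111111.11000000.00000000.00000000
AND operation:
Net:  00100010.01000000.00000000.00000000
Network: 34.64.0.0/10


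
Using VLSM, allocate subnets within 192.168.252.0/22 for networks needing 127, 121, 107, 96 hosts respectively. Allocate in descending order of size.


127 hosts -> /24 (254 usable): 192.168.252.0/24
121 hosts -> /25 (126 usable): 192.168.253.0/25
107 hosts -> /25 (126 usable): 192.168.253.128/25
96 hosts -> /25 (126 usable): 192.168.254.0/25
Allocation: 192.168.252.0/24 (127 hosts, 254 usable); 192.168.253.0/25 (121 hosts, 126 usable); 192.168.253.128/25 (107 hosts, 126 usable); 192.168.254.0/25 (96 hosts, 126 usable)


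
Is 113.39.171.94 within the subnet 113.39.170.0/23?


Subnet network: 113.39.170.0
Test IP AND mask: 113.39.170.0
Yes, 113.39.171.94 is in 113.39.170.0/23


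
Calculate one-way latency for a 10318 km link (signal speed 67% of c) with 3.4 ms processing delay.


Speed = 0.67 * 3e5 km/s = 201000 km/s
Propagation delay = 10318 / 201000 = 0.0513 s = 51.3333 ms
Processing delay = 3.4 ms
Total one-way latency = 54.7333 ms


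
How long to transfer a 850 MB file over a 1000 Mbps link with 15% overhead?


Effective throughput = 1000 * (1 - 15/100) = 850 Mbps
File size in Mb = 850 * 8 = 6800 Mb
Time = 6800 / 850
Time = 8 seconds


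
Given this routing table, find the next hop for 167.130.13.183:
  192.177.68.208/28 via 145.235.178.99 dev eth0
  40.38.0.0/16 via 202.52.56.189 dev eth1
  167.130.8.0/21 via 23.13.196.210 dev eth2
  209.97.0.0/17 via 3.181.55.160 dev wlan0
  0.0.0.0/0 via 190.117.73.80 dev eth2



Longest prefix match for 167.130.13.183:
  /28 192.177.68.208: no
  /16 40.38.0.0: no
  /21 167.130.8.0: MATCH
  /17 209.97.0.0: no
  /0 0.0.0.0: MATCH
Selected: next-hop 23.13.196.210 via eth2 (matched /21)


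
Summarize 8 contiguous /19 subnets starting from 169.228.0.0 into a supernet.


Original prefix: /19
Number of subnets: 8 = 2^3
New prefix = 19 - 3 = 16
Supernet: 169.228.0.0/16


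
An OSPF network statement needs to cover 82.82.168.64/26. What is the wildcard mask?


Subnet mask: 255.255.255.192
Wildcard = 255.255.255.255 - subnet mask
255 - 255 = 0
255 - 255 = 0
255 - 255 = 0
255 - 192 = 63
Wildcard: 0.0.0.63


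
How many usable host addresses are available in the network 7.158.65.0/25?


Host bits = 32 - 25 = 7
Total addresses = 2^7 = 128
Usable = total - 2 (network and broadcast)
Usable hosts: 126


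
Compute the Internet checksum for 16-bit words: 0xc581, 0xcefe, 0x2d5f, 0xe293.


Sum all words (with carry folding):
+ 0xc581 = 0xc581
+ 0xcefe = 0x9480
+ 0x2d5f = 0xc1df
+ 0xe293 = 0xa473
One's complement: ~0xa473
Checksum = 0x5b8c


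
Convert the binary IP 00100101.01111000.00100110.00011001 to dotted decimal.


00100101 = 37
01111000 = 120
00100110 = 38
00011001 = 25
IP: 37.120.38.25


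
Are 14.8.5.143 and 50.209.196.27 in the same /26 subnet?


Mask: 255.255.255.192
14.8.5.143 AND mask = 14.8.5.128
50.209.196.27 AND mask = 50.209.196.0
No, different subnets (14.8.5.128 vs 50.209.196.0)


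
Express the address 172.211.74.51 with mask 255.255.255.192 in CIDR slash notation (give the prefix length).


Binary: 11111111.11111111.11111111.11000000
Count leading 1s
Prefix: /26


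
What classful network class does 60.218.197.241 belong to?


First octet: 60
Binary: 00111100
0xxxxxxx -> Class A (1-126)
Class A, default mask 255.0.0.0 (/8)


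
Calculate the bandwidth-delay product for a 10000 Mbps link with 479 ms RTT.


BDP = bandwidth * RTT
= 10000 Mbps * 479 ms
= 10000 * 1e6 * 479 / 1000 bits
= 4790000000 bits
= 598750000 bytes
= 584716.7969 KB
BDP = 4790000000 bits (598750000 bytes)


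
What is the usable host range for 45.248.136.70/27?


Network: 45.248.136.64
Broadcast: 45.248.136.95
First usable = network + 1
Last usable = broadcast - 1
Range: 45.248.136.65 to 45.248.136.94


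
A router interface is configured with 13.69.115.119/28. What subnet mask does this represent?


/28 means 28 network bits, 4 host bits
Binary: 11111111111111111111111111110000
Mask: 255.255.255.240


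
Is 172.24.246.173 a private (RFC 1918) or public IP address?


RFC 1918 private ranges:
  10.0.0.0/8 (10.0.0.0 - 10.255.255.255)
  172.16.0.0/12 (172.16.0.0 - 172.31.255.255)
  192.168.0.0/16 (192.168.0.0 - 192.168.255.255)
Private (in 172.16.0.0/12)


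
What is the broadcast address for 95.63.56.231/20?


Network: 95.63.48.0/20
Host bits = 12
Set all host bits to 1:
Broadcast: 95.63.63.255


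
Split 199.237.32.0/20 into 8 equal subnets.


New prefix = 20 + 3 = 23
Each subnet has 512 addresses
  199.237.32.0/23
  199.237.34.0/23
  199.237.36.0/23
  199.237.38.0/23
  199.237.40.0/23
  199.237.42.0/23
  199.237.44.0/23
  199.237.46.0/23
Subnets: 199.237.32.0/23, 199.237.34.0/23, 199.237.36.0/23, 199.237.38.0/23, 199.237.40.0/23, 199.237.42.0/23, 199.237.44.0/23, 199.237.46.0/23


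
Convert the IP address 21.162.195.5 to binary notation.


21 = 00010101
162 = 10100010
195 = 11000011
5 = 00000101
Binary: 00010101.10100010.11000011.00000101


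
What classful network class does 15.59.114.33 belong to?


First octet: 15
Binary: 00001111
0xxxxxxx -> Class A (1-126)
Class A, default mask 255.0.0.0 (/8)


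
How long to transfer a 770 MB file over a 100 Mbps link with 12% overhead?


Effective throughput = 100 * (1 - 12/100) = 88 Mbps
File size in Mb = 770 * 8 = 6160 Mb
Time = 6160 / 88
Time = 70 seconds


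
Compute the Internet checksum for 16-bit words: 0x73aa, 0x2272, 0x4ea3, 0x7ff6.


Sum all words (with carry folding):
+ 0x73aa = 0x73aa
+ 0x2272 = 0x961c
+ 0x4ea3 = 0xe4bf
+ 0x7ff6 = 0x64b6
One's complement: ~0x64b6
Checksum = 0x9b49


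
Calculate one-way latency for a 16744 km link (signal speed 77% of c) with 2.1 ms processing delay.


Speed = 0.77 * 3e5 km/s = 231000 km/s
Propagation delay = 16744 / 231000 = 0.0725 s = 72.4848 ms
Processing delay = 2.1 ms
Total one-way latency = 74.5848 ms


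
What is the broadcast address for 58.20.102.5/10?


Network: 58.0.0.0/10
Host bits = 22
Set all host bits to 1:
Broadcast: 58.63.255.255


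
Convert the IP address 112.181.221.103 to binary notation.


112 = 01110000
181 = 10110101
221 = 11011101
103 = 01100111
Binary: 01110000.10110101.11011101.01100111


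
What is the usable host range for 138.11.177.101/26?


Network: 138.11.177.64
Broadcast: 138.11.177.127
First usable = network + 1
Last usable = broadcast - 1
Range: 138.11.177.65 to 138.11.177.126


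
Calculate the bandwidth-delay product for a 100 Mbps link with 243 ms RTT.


BDP = bandwidth * RTT
= 100 Mbps * 243 ms
= 100 * 1e6 * 243 / 1000 bits
= 24300000 bits
= 3037500 bytes
= 2966.3086 KB
BDP = 24300000 bits (3037500 bytes)


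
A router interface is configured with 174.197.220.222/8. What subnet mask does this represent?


/8 means 8 network bits, 24 host bits
Binary: 11111111000000000000000000000000
Mask: 255.0.0.0


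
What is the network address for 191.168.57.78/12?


IP:   10111111.10101000.00111001.01001110
Mask: 11111111.11110000.00000000.00000000
AND operation:
Net:  10111111.10100000.00000000.00000000
Network: 191.160.0.0/12


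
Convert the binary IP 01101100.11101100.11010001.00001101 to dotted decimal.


01101100 = 108
11101100 = 236
11010001 = 209
00001101 = 13
IP: 108.236.209.13


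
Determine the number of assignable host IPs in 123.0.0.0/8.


Host bits = 32 - 8 = 24
Total addresses = 2^24 = 16777216
Usable = total - 2 (network and broadcast)
Usable hosts: 16777214


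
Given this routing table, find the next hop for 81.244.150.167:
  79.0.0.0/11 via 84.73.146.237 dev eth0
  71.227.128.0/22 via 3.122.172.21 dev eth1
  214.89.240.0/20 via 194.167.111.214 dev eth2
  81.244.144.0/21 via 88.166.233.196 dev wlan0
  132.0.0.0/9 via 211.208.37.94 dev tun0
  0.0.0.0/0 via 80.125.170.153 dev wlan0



Longest prefix match for 81.244.150.167:
  /11 79.0.0.0: no
  /22 71.227.128.0: no
  /20 214.89.240.0: no
  /21 81.244.144.0: MATCH
  /9 132.0.0.0: no
  /0 0.0.0.0: MATCH
Selected: next-hop 88.166.233.196 via wlan0 (matched /21)


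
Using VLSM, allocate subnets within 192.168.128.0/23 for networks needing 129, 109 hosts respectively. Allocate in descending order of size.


129 hosts -> /24 (254 usable): 192.168.128.0/24
109 hosts -> /25 (126 usable): 192.168.129.0/25
Allocation: 192.168.128.0/24 (129 hosts, 254 usable); 192.168.129.0/25 (109 hosts, 126 usable)


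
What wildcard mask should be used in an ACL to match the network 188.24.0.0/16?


Subnet mask: 255.255.0.0
Wildcard = 255.255.255.255 - subnet mask
255 - 255 = 0
255 - 255 = 0
255 - 0 = 255
255 - 0 = 255
Wildcard: 0.0.255.255


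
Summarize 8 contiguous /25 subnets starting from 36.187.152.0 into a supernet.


Original prefix: /25
Number of subnets: 8 = 2^3
New prefix = 25 - 3 = 22
Supernet: 36.187.152.0/22


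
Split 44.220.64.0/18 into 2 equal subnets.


New prefix = 18 + 1 = 19
Each subnet has 8192 addresses
  44.220.64.0/19
  44.220.96.0/19
Subnets: 44.220.64.0/19, 44.220.96.0/19


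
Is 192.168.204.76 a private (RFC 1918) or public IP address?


RFC 1918 private ranges:
  10.0.0.0/8 (10.0.0.0 - 10.255.255.255)
  172.16.0.0/12 (172.16.0.0 - 172.31.255.255)
  192.168.0.0/16 (192.168.0.0 - 192.168.255.255)
Private (in 192.168.0.0/16)


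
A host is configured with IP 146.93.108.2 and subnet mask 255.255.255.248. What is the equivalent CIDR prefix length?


Binary: 11111111.11111111.11111111.11111000
Count leading 1s
Prefix: /29


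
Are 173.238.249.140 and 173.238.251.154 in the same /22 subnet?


Mask: 255.255.252.0
173.238.249.140 AND mask = 173.238.248.0
173.238.251.154 AND mask = 173.238.248.0
Yes, same subnet (173.238.248.0)


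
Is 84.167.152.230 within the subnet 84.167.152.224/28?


Subnet network: 84.167.152.224
Test IP AND mask: 84.167.152.224
Yes, 84.167.152.230 is in 84.167.152.224/28


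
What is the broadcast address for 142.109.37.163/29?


Network: 142.109.37.160/29
Host bits = 3
Set all host bits to 1:
Broadcast: 142.109.37.167


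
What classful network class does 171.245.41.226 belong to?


First octet: 171
Binary: 10101011
10xxxxxx -> Class B (128-191)
Class B, default mask 255.255.0.0 (/16)


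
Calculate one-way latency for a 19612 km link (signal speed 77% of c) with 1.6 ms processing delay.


Speed = 0.77 * 3e5 km/s = 231000 km/s
Propagation delay = 19612 / 231000 = 0.0849 s = 84.9004 ms
Processing delay = 1.6 ms
Total one-way latency = 86.5004 ms


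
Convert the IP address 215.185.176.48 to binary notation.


215 = 11010111
185 = 10111001
176 = 10110000
48 = 00110000
Binary: 11010111.10111001.10110000.00110000


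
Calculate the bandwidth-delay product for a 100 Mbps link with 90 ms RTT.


BDP = bandwidth * RTT
= 100 Mbps * 90 ms
= 100 * 1e6 * 90 / 1000 bits
= 9000000 bits
= 1125000 bytes
= 1098.6328 KB
BDP = 9000000 bits (1125000 bytes)


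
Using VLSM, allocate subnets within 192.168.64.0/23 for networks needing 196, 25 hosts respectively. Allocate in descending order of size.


196 hosts -> /24 (254 usable): 192.168.64.0/24
25 hosts -> /27 (30 usable): 192.168.65.0/27
Allocation: 192.168.64.0/24 (196 hosts, 254 usable); 192.168.65.0/27 (25 hosts, 30 usable)


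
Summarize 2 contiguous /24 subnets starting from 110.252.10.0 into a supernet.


Original prefix: /24
Number of subnets: 2 = 2^1
New prefix = 24 - 1 = 23
Supernet: 110.252.10.0/23


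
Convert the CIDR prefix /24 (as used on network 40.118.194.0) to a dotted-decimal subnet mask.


/24 means 24 network bits, 8 host bits
Binary: 11111111111111111111111100000000
Mask: 255.255.255.0


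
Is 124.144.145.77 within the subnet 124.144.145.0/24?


Subnet network: 124.144.145.0
Test IP AND mask: 124.144.145.0
Yes, 124.144.145.77 is in 124.144.145.0/24


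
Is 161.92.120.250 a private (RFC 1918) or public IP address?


RFC 1918 private ranges:
  10.0.0.0/8 (10.0.0.0 - 10.255.255.255)
  172.16.0.0/12 (172.16.0.0 - 172.31.255.255)
  192.168.0.0/16 (192.168.0.0 - 192.168.255.255)
Public (not in any RFC 1918 range)


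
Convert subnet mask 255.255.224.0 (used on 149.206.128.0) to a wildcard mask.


Subnet mask: 255.255.224.0
Wildcard = 255.255.255.255 - subnet mask
255 - 255 = 0
255 - 255 = 0
255 - 224 = 31
255 - 0 = 255
Wildcard: 0.0.31.255


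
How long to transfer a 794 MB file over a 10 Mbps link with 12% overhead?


Effective throughput = 10 * (1 - 12/100) = 8.8 Mbps
File size in Mb = 794 * 8 = 6352 Mb
Time = 6352 / 8.8
Time = 721.8182 seconds


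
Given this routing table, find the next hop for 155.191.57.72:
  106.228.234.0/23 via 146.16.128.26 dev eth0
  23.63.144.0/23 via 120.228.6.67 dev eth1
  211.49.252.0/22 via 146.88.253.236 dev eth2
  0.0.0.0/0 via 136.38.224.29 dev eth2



Longest prefix match for 155.191.57.72:
  /23 106.228.234.0: no
  /23 23.63.144.0: no
  /22 211.49.252.0: no
  /0 0.0.0.0: MATCH
Selected: next-hop 136.38.224.29 via eth2 (matched /0)


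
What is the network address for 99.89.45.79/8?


IP:   01100011.01011001.00101101.01001111
Mask: 11111111.00000000.00000000.00000000
AND operation:
Net:  01100011.00000000.00000000.00000000
Network: 99.0.0.0/8


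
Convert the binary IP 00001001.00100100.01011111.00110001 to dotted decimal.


00001001 = 9
00100100 = 36
01011111 = 95
00110001 = 49
IP: 9.36.95.49


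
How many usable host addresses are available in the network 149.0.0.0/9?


Host bits = 32 - 9 = 23
Total addresses = 2^23 = 8388608
Usable = total - 2 (network and broadcast)
Usable hosts: 8388606


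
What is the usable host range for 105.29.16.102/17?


Network: 105.29.0.0
Broadcast: 105.29.127.255
First usable = network + 1
Last usable = broadcast - 1
Range: 105.29.0.1 to 105.29.127.254


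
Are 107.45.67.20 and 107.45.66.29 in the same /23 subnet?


Mask: 255.255.254.0
107.45.67.20 AND mask = 107.45.66.0
107.45.66.29 AND mask = 107.45.66.0
Yes, same subnet (107.45.66.0)


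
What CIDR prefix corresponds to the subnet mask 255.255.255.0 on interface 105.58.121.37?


Binary: 11111111.11111111.11111111.00000000
Count leading 1s
Prefix: /24


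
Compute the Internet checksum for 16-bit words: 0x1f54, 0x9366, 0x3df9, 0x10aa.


Sum all words (with carry folding):
+ 0x1f54 = 0x1f54
+ 0x9366 = 0xb2ba
+ 0x3df9 = 0xf0b3
+ 0x10aa = 0x015e
One's complement: ~0x015e
Checksum = 0xfea1


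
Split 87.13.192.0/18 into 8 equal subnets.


New prefix = 18 + 3 = 21
Each subnet has 2048 addresses
  87.13.192.0/21
  87.13.200.0/21
  87.13.208.0/21
  87.13.216.0/21
  87.13.224.0/21
  87.13.232.0/21
  87.13.240.0/21
  87.13.248.0/21
Subnets: 87.13.192.0/21, 87.13.200.0/21, 87.13.208.0/21, 87.13.216.0/21, 87.13.224.0/21, 87.13.232.0/21, 87.13.240.0/21, 87.13.248.0/21


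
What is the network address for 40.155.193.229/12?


IP:   00101000.10011011.11000001.11100101
Mask: 11111111.11110000.00000000.00000000
AND operation:
Net:  00101000.10010000.00000000.00000000
Network: 40.144.0.0/12


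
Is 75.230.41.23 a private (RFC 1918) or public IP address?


RFC 1918 private ranges:
  10.0.0.0/8 (10.0.0.0 - 10.255.255.255)
  172.16.0.0/12 (172.16.0.0 - 172.31.255.255)
  192.168.0.0/16 (192.168.0.0 - 192.168.255.255)
Public (not in any RFC 1918 range)


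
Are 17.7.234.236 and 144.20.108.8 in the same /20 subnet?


Mask: 255.255.240.0
17.7.234.236 AND mask = 17.7.224.0
144.20.108.8 AND mask = 144.20.96.0
No, different subnets (17.7.224.0 vs 144.20.96.0)


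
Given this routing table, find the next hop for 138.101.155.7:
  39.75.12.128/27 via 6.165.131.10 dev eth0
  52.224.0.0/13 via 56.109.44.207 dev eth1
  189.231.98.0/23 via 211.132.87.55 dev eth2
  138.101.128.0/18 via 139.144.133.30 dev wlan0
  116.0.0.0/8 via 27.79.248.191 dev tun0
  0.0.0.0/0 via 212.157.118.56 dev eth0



Longest prefix match for 138.101.155.7:
  /27 39.75.12.128: no
  /13 52.224.0.0: no
  /23 189.231.98.0: no
  /18 138.101.128.0: MATCH
  /8 116.0.0.0: no
  /0 0.0.0.0: MATCH
Selected: next-hop 139.144.133.30 via wlan0 (matched /18)


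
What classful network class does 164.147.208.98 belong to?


First octet: 164
Binary: 10100100
10xxxxxx -> Class B (128-191)
Class B, default mask 255.255.0.0 (/16)


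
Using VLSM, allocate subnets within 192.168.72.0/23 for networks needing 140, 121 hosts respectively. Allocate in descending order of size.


140 hosts -> /24 (254 usable): 192.168.72.0/24
121 hosts -> /25 (126 usable): 192.168.73.0/25
Allocation: 192.168.72.0/24 (140 hosts, 254 usable); 192.168.73.0/25 (121 hosts, 126 usable)


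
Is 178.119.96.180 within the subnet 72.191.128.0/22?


Subnet network: 72.191.128.0
Test IP AND mask: 178.119.96.0
No, 178.119.96.180 is not in 72.191.128.0/22


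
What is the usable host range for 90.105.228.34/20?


Network: 90.105.224.0
Broadcast: 90.105.239.255
First usable = network + 1
Last usable = broadcast - 1
Range: 90.105.224.1 to 90.105.239.254


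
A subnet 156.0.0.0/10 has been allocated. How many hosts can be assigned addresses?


Host bits = 32 - 10 = 22
Total addresses = 2^22 = 4194304
Usable = total - 2 (network and broadcast)
Usable hosts: 4194302


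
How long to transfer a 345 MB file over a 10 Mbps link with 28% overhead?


Effective throughput = 10 * (1 - 28/100) = 7.2 Mbps
File size in Mb = 345 * 8 = 2760 Mb
Time = 2760 / 7.2
Time = 383.3333 seconds


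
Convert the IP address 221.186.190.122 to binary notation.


221 = 11011101
186 = 10111010
190 = 10111110
122 = 01111010
Binary: 11011101.10111010.10111110.01111010


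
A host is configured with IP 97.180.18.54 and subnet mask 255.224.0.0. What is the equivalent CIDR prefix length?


Binary: 11111111.11100000.00000000.00000000
Count leading 1s
Prefix: /11


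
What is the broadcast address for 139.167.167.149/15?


Network: 139.166.0.0/15
Host bits = 17
Set all host bits to 1:
Broadcast: 139.167.255.255


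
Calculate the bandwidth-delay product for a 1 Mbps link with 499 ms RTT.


BDP = bandwidth * RTT
= 1 Mbps * 499 ms
= 1 * 1e6 * 499 / 1000 bits
= 499000 bits
= 62375 bytes
= 60.9131 KB
BDP = 499000 bits (62375 bytes)


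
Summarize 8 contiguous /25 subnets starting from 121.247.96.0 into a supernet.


Original prefix: /25
Number of subnets: 8 = 2^3
New prefix = 25 - 3 = 22
Supernet: 121.247.96.0/22


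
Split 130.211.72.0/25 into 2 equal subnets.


New prefix = 25 + 1 = 26
Each subnet has 64 addresses
  130.211.72.0/26
  130.211.72.64/26
Subnets: 130.211.72.0/26, 130.211.72.64/26


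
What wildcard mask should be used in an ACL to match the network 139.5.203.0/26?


Subnet mask: 255.255.255.192
Wildcard = 255.255.255.255 - subnet mask
255 - 255 = 0
255 - 255 = 0
255 - 255 = 0
255 - 192 = 63
Wildcard: 0.0.0.63


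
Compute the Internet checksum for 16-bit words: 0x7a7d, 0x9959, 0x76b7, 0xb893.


Sum all words (with carry folding):
+ 0x7a7d = 0x7a7d
+ 0x9959 = 0x13d7
+ 0x76b7 = 0x8a8e
+ 0xb893 = 0x4322
One's complement: ~0x4322
Checksum = 0xbcdd


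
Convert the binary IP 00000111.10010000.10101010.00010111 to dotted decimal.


00000111 = 7
10010000 = 144
10101010 = 170
00010111 = 23
IP: 7.144.170.23


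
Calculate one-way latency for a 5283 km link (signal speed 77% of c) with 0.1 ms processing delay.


Speed = 0.77 * 3e5 km/s = 231000 km/s
Propagation delay = 5283 / 231000 = 0.0229 s = 22.8701 ms
Processing delay = 0.1 ms
Total one-way latency = 22.9701 ms


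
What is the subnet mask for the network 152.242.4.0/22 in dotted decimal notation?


/22 means 22 network bits, 10 host bits
Binary: 11111111111111111111110000000000
Mask: 255.255.252.0


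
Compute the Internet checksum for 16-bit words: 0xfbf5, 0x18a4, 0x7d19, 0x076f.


Sum all words (with carry folding):
+ 0xfbf5 = 0xfbf5
+ 0x18a4 = 0x149a
+ 0x7d19 = 0x91b3
+ 0x076f = 0x9922
One's complement: ~0x9922
Checksum = 0x66dd


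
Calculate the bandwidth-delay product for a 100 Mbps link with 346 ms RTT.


BDP = bandwidth * RTT
= 100 Mbps * 346 ms
= 100 * 1e6 * 346 / 1000 bits
= 34600000 bits
= 4325000 bytes
= 4223.6328 KB
BDP = 34600000 bits (4325000 bytes)


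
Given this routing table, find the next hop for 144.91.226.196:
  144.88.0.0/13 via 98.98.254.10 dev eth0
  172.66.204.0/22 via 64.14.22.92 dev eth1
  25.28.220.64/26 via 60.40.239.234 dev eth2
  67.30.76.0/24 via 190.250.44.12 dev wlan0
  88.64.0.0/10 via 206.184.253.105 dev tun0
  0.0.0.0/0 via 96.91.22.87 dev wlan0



Longest prefix match for 144.91.226.196:
  /13 144.88.0.0: MATCH
  /22 172.66.204.0: no
  /26 25.28.220.64: no
  /24 67.30.76.0: no
  /10 88.64.0.0: no
  /0 0.0.0.0: MATCH
Selected: next-hop 98.98.254.10 via eth0 (matched /13)


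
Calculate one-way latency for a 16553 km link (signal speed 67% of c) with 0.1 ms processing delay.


Speed = 0.67 * 3e5 km/s = 201000 km/s
Propagation delay = 16553 / 201000 = 0.0824 s = 82.3532 ms
Processing delay = 0.1 ms
Total one-way latency = 82.4532 ms


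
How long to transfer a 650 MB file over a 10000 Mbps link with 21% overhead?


Effective throughput = 10000 * (1 - 21/100) = 7900 Mbps
File size in Mb = 650 * 8 = 5200 Mb
Time = 5200 / 7900
Time = 0.6582 seconds


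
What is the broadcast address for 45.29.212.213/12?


Network: 45.16.0.0/12
Host bits = 20
Set all host bits to 1:
Broadcast: 45.31.255.255


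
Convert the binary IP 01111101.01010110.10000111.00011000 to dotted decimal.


01111101 = 125
01010110 = 86
10000111 = 135
00011000 = 24
IP: 125.86.135.24


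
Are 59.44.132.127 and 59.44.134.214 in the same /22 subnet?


Mask: 255.255.252.0
59.44.132.127 AND mask = 59.44.132.0
59.44.134.214 AND mask = 59.44.132.0
Yes, same subnet (59.44.132.0)


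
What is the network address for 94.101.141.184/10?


IP:   01011110.01100101.10001101.10111000
Mask: 11111111.11000000.00000000.00000000
AND operation:
Net:  01011110.01000000.00000000.00000000
Network: 94.64.0.0/10


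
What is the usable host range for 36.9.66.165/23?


Network: 36.9.66.0
Broadcast: 36.9.67.255
First usable = network + 1
Last usable = broadcast - 1
Range: 36.9.66.1 to 36.9.67.254


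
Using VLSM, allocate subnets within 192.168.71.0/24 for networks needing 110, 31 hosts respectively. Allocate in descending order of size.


110 hosts -> /25 (126 usable): 192.168.71.0/25
31 hosts -> /26 (62 usable): 192.168.71.128/26
Allocation: 192.168.71.0/25 (110 hosts, 126 usable); 192.168.71.128/26 (31 hosts, 62 usable)


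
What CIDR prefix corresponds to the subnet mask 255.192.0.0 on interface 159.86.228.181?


Binary: 11111111.11000000.00000000.00000000
Count leading 1s
Prefix: /10


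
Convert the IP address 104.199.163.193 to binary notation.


104 = 01101000
199 = 11000111
163 = 10100011
193 = 11000001
Binary: 01101000.11000111.10100011.11000001


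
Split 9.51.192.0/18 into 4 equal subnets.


New prefix = 18 + 2 = 20
Each subnet has 4096 addresses
  9.51.192.0/20
  9.51.208.0/20
  9.51.224.0/20
  9.51.240.0/20
Subnets: 9.51.192.0/20, 9.51.208.0/20, 9.51.224.0/20, 9.51.240.0/20


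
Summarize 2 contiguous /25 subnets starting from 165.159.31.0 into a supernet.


Original prefix: /25
Number of subnets: 2 = 2^1
New prefix = 25 - 1 = 24
Supernet: 165.159.31.0/24


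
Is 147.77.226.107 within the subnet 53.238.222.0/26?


Subnet network: 53.238.222.0
Test IP AND mask: 147.77.226.64
No, 147.77.226.107 is not in 53.238.222.0/26


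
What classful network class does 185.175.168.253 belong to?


First octet: 185
Binary: 10111001
10xxxxxx -> Class B (128-191)
Class B, default mask 255.255.0.0 (/16)


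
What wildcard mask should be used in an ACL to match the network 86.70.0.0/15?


Subnet mask: 255.254.0.0
Wildcard = 255.255.255.255 - subnet mask
255 - 255 = 0
255 - 254 = 1
255 - 0 = 255
255 - 0 = 255
Wildcard: 0.1.255.255


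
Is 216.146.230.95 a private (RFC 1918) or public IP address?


RFC 1918 private ranges:
  10.0.0.0/8 (10.0.0.0 - 10.255.255.255)
  172.16.0.0/12 (172.16.0.0 - 172.31.255.255)
  192.168.0.0/16 (192.168.0.0 - 192.168.255.255)
Public (not in any RFC 1918 range)


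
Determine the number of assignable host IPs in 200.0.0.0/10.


Host bits = 32 - 10 = 22
Total addresses = 2^22 = 4194304
Usable = total - 2 (network and broadcast)
Usable hosts: 4194302


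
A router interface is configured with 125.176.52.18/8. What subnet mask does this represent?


/8 means 8 network bits, 24 host bits
Binary: 11111111000000000000000000000000
Mask: 255.0.0.0


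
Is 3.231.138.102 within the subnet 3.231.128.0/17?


Subnet network: 3.231.128.0
Test IP AND mask: 3.231.128.0
Yes, 3.231.138.102 is in 3.231.128.0/17


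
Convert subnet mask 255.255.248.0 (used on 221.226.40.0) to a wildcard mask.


Subnet mask: 255.255.248.0
Wildcard = 255.255.255.255 - subnet mask
255 - 255 = 0
255 - 255 = 0
255 - 248 = 7
255 - 0 = 255
Wildcard: 0.0.7.255


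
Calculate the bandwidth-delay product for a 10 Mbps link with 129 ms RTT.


BDP = bandwidth * RTT
= 10 Mbps * 129 ms
= 10 * 1e6 * 129 / 1000 bits
= 1290000 bits
= 161250 bytes
= 157.4707 KB
BDP = 1290000 bits (161250 bytes)


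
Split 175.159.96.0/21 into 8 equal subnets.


New prefix = 21 + 3 = 24
Each subnet has 256 addresses
  175.159.96.0/24
  175.159.97.0/24
  175.159.98.0/24
  175.159.99.0/24
  175.159.100.0/24
  175.159.101.0/24
  175.159.102.0/24
  175.159.103.0/24
Subnets: 175.159.96.0/24, 175.159.97.0/24, 175.159.98.0/24, 175.159.99.0/24, 175.159.100.0/24, 175.159.101.0/24, 175.159.102.0/24, 175.159.103.0/24


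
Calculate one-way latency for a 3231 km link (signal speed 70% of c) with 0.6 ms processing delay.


Speed = 0.7 * 3e5 km/s = 210000 km/s
Propagation delay = 3231 / 210000 = 0.0154 s = 15.3857 ms
Processing delay = 0.6 ms
Total one-way latency = 15.9857 ms


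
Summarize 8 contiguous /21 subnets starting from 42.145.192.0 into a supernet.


Original prefix: /21
Number of subnets: 8 = 2^3
New prefix = 21 - 3 = 18
Supernet: 42.145.192.0/18


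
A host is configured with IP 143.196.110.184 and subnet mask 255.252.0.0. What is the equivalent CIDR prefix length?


Binary: 11111111.11111100.00000000.00000000
Count leading 1s
Prefix: /14


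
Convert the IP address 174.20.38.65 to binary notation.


174 = 10101110
20 = 00010100
38 = 00100110
65 = 01000001
Binary: 10101110.00010100.00100110.01000001


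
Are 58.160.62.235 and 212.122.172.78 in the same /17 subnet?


Mask: 255.255.128.0
58.160.62.235 AND mask = 58.160.0.0
212.122.172.78 AND mask = 212.122.128.0
No, different subnets (58.160.0.0 vs 212.122.128.0)


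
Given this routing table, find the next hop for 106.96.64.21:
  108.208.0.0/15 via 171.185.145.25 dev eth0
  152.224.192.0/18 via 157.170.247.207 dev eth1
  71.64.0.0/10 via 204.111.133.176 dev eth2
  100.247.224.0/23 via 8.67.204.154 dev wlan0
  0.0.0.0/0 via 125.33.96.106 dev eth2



Longest prefix match for 106.96.64.21:
  /15 108.208.0.0: no
  /18 152.224.192.0: no
  /10 71.64.0.0: no
  /23 100.247.224.0: no
  /0 0.0.0.0: MATCH
Selected: next-hop 125.33.96.106 via eth2 (matched /0)
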